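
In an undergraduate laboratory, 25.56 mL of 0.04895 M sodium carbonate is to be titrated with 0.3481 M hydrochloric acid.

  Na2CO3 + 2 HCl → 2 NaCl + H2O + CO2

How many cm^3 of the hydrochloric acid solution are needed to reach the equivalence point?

n(Na2CO3) = 0.02556 L × 0.04895 mol/L = 1.251 × 10^-3 mol
From the 2:1 stoichiometry, n(HCl) = 2/1 × 1.251 × 10^-3 = 2.502 × 10^-3 mol
V(HCl) = 2.502 × 10^-3 mol / 0.3481 mol/L = 0.007189 L = 7.189 mL

7.189 mL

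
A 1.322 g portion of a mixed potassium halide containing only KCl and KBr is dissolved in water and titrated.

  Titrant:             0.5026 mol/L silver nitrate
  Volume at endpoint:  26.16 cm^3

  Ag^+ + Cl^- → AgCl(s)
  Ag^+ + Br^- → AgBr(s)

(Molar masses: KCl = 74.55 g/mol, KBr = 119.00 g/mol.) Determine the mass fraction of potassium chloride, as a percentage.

30.78 %

n(AgNO3) = 0.02616 × 0.5026 = 0.01315 mol
Let x = n(KCl), y = n(KBr).
Titrant: 1x + 1y = 0.01315;  mass: 74.55x + 119.00y = 1.322
Solving, x = 5.458 × 10^-3 mol, y = 7.690 × 10^-3 mol
mass of KCl = 5.458 × 10^-3 × 74.55 = 0.4069 g
% KCl = 0.4069 / 1.322 × 100 = 30.78 %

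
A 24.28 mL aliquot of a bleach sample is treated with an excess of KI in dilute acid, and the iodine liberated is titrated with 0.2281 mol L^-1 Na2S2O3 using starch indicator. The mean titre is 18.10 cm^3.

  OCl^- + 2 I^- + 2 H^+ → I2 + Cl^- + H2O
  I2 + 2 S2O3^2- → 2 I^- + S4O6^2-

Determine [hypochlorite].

n(S2O3^2-) = 0.01810 × 0.2281 = 4.129 × 10^-3 mol
n(I2) = n(S2O3^2-)/2 = 2.064 × 10^-3 mol
n(OCl^-) in the aliquot = 2.064 × 10^-3 mol (1:1 ratio)
[OCl^-] = 2.064 × 10^-3 / 0.02428 = 0.08502 mol/L

0.08502 mol/L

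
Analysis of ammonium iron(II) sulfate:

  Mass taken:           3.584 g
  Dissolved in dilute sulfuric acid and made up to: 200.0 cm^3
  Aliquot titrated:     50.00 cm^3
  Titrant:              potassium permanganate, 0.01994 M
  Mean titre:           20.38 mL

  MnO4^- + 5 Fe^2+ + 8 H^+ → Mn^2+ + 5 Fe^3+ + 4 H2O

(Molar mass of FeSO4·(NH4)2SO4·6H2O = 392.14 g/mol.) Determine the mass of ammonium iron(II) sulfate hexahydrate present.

n(KMnO4) per titration = 0.02038 × 0.01994 = 4.064 × 10^-4 mol
From the 5:1 ratio, n(FeSO4·(NH4)2SO4·6H2O) in each aliquot = 5/1 × 4.064 × 10^-4 = 2.032 × 10^-3 mol
n(FeSO4·(NH4)2SO4·6H2O) in the whole flask = 2.032 × 10^-3 × 200.0/50.00 = 8.128 × 10^-3 mol
mass of FeSO4·(NH4)2SO4·6H2O = 8.128 × 10^-3 × 392.14 = 3.187 g

3.187 g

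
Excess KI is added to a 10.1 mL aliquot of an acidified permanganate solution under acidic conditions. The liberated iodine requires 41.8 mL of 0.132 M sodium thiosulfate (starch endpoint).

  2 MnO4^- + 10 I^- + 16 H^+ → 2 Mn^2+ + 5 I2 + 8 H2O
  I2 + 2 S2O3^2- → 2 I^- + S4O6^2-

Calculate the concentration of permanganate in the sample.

n(S2O3^2-) = 0.0418 × 0.132 = 5.52 × 10^-3 mol
n(I2) = n(S2O3^2-)/2 = 2.76 × 10^-3 mol
From the 2:5 ratio, n(MnO4^-) in the aliquot = 2/5 × 2.76 × 10^-3 = 1.10 × 10^-3 mol
[MnO4^-] = 1.10 × 10^-3 / 0.0101 = 0.109 mol/L

0.109 M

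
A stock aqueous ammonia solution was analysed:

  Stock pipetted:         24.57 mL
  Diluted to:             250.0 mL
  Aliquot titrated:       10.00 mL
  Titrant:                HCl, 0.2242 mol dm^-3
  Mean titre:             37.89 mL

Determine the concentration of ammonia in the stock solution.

8.644 mol/L

NH3 + HCl → NH4Cl
n(HCl) = 0.03789 × 0.2242 = 8.495 × 10^-3 mol
n(NH3) in the aliquot = 8.495 × 10^-3 mol (1:1 ratio)
[NH3]_dilute = 8.495 × 10^-3 / 0.01000 = 0.8495 mol/L
Dilution factor = 250.0 / 24.57 = 10.18
[NH3]_stock = 0.8495 × 10.18 = 8.644 mol/L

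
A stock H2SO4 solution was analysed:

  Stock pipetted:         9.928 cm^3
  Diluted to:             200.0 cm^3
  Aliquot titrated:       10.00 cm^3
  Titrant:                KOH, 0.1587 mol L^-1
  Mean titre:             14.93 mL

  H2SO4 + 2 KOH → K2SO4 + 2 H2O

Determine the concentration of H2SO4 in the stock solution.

n(KOH) = 0.01493 × 0.1587 = 2.369 × 10^-3 mol
From the 1:2 ratio, n(H2SO4) in the aliquot = 1/2 × 2.369 × 10^-3 = 1.185 × 10^-3 mol
[H2SO4]_dilute = 1.185 × 10^-3 / 0.01000 = 0.1185 mol/L
Dilution factor = 200.0 / 9.928 = 20.15
[H2SO4]_stock = 0.1185 × 20.15 = 2.387 mol/L

2.387 mol/L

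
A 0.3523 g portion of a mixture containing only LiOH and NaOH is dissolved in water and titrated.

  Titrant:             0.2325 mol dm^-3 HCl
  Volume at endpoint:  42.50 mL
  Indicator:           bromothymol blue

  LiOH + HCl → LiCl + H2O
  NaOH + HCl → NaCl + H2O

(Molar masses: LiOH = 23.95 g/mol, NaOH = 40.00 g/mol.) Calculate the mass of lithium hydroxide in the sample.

0.06409 g

n(HCl) = 0.04250 × 0.2325 = 9.881 × 10^-3 mol
Let x = n(LiOH), y = n(NaOH).
Titrant: 1x + 1y = 9.881 × 10^-3;  mass: 23.95x + 40.00y = 0.3523
Solving, x = 2.676 × 10^-3 mol, y = 7.205 × 10^-3 mol
mass of LiOH = 2.676 × 10^-3 × 23.95 = 0.06409 g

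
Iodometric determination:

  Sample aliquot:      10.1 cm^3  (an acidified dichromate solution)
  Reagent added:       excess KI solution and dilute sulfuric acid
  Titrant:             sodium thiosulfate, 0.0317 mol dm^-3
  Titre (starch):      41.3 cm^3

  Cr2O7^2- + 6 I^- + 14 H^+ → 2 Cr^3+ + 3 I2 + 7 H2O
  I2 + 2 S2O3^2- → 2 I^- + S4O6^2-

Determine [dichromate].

n(S2O3^2-) = 0.0413 × 0.0317 = 1.31 × 10^-3 mol
n(I2) = n(S2O3^2-)/2 = 6.55 × 10^-4 mol
From the 1:3 ratio, n(Cr2O7^2-) in the aliquot = 1/3 × 6.55 × 10^-4 = 2.18 × 10^-4 mol
[Cr2O7^2-] = 2.18 × 10^-4 / 0.0101 = 0.0216 mol/L

0.0216 mol/L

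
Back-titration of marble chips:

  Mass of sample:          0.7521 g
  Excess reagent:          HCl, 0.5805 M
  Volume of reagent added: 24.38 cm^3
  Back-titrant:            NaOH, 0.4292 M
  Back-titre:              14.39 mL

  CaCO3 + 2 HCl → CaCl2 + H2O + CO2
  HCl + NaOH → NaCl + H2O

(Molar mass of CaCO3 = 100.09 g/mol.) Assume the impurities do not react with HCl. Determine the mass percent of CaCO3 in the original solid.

53.08 %

n(HCl) added = 0.02438 × 0.5805 = 0.01415 mol
n(NaOH) used in back-titration = 0.01439 × 0.4292 = 6.176 × 10^-3 mol
n(HCl) left over = 6.176 × 10^-3 mol (1:1 ratio)
n(HCl) consumed by analyte = 0.01415 − 6.176 × 10^-3 = 7.976 × 10^-3 mol
From the 1:2 ratio, n(CaCO3) = 1/2 × 7.976 × 10^-3 = 3.988 × 10^-3 mol
mass of CaCO3 = 3.988 × 10^-3 × 100.09 = 0.3992 g
% CaCO3 = 0.3992 / 0.7521 × 100 = 53.08 %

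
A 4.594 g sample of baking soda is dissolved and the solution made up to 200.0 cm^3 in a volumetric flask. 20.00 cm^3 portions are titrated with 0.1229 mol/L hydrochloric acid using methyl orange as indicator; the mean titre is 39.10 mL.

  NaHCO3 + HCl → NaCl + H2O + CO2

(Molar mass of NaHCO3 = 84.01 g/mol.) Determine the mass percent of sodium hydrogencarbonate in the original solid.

87.88 %

n(HCl) per titration = 0.03910 × 0.1229 = 4.805 × 10^-3 mol
n(NaHCO3) in each aliquot = 4.805 × 10^-3 mol (1:1 ratio)
n(NaHCO3) in the whole flask = 4.805 × 10^-3 × 200.0/20.00 = 0.04805 mol
mass of NaHCO3 = 0.04805 × 84.01 = 4.037 g
% NaHCO3 = 4.037 / 4.594 × 100 = 87.88 %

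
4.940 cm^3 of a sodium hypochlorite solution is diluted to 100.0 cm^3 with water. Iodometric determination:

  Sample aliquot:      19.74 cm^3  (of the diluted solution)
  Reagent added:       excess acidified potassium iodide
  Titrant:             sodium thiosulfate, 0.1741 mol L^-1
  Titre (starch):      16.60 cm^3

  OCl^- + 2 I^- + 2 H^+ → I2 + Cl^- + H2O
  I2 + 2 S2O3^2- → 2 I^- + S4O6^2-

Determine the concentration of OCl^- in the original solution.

n(S2O3^2-) = 0.01660 × 0.1741 = 2.890 × 10^-3 mol
n(I2) = n(S2O3^2-)/2 = 1.445 × 10^-3 mol
n(OCl^-) in the aliquot = 1.445 × 10^-3 mol (1:1 ratio)
[OCl^-]_dilute = 1.445 × 10^-3 / 0.01974 = 0.07320 mol/L
[OCl^-]_original = 0.07320 × 100.0/4.940 = 1.482 mol/L

1.482 mol/L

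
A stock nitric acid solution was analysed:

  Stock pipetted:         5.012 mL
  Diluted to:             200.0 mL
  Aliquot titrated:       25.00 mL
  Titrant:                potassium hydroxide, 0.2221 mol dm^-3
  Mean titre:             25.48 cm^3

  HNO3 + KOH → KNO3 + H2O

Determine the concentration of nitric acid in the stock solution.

9.033 mol/L

n(KOH) = 0.02548 × 0.2221 = 5.659 × 10^-3 mol
n(HNO3) in the aliquot = 5.659 × 10^-3 mol (1:1 ratio)
[HNO3]_dilute = 5.659 × 10^-3 / 0.02500 = 0.2264 mol/L
Dilution factor = 200.0 / 5.012 = 39.90
[HNO3]_stock = 0.2264 × 39.90 = 9.033 mol/L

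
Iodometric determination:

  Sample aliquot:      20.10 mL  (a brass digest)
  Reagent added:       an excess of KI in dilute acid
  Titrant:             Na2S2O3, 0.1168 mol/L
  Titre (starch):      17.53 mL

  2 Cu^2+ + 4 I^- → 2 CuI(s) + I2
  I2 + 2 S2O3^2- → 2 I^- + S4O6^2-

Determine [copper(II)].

0.1019 mol/L

n(S2O3^2-) = 0.01753 × 0.1168 = 2.048 × 10^-3 mol
n(I2) = n(S2O3^2-)/2 = 1.024 × 10^-3 mol
From the 2:1 ratio, n(Cu2+) in the aliquot = 2/1 × 1.024 × 10^-3 = 2.048 × 10^-3 mol
[Cu2+] = 2.048 × 10^-3 / 0.02010 = 0.1019 mol/L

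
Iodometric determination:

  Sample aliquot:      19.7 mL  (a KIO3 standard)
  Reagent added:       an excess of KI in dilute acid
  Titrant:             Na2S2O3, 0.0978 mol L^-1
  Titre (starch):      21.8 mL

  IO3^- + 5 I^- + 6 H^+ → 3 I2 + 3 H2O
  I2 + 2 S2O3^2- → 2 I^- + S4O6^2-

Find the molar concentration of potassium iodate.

n(S2O3^2-) = 0.0218 × 0.0978 = 2.13 × 10^-3 mol
n(I2) = n(S2O3^2-)/2 = 1.07 × 10^-3 mol
From the 1:3 ratio, n(IO3^-) in the aliquot = 1/3 × 1.07 × 10^-3 = 3.55 × 10^-4 mol
[IO3^-] = 3.55 × 10^-4 / 0.0197 = 0.0180 mol/L

0.0180 mol/L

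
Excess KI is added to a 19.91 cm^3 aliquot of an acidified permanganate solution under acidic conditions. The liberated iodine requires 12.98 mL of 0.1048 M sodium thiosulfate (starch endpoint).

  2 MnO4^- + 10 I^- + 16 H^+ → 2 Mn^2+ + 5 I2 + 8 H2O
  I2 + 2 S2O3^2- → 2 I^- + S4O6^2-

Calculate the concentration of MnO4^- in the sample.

n(S2O3^2-) = 0.01298 × 0.1048 = 1.360 × 10^-3 mol
n(I2) = n(S2O3^2-)/2 = 6.802 × 10^-4 mol
From the 2:5 ratio, n(MnO4^-) in the aliquot = 2/5 × 6.802 × 10^-4 = 2.721 × 10^-4 mol
[MnO4^-] = 2.721 × 10^-4 / 0.01991 = 0.01366 mol/L

0.01366 M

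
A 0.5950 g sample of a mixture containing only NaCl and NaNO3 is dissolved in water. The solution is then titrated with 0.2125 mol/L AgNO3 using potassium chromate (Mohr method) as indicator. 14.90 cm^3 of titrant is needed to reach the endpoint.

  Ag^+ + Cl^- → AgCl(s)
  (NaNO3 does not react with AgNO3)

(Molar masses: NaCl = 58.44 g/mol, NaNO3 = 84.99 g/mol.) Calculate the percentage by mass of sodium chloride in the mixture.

31.10 %

n(AgNO3) = 0.01490 × 0.2125 = 3.166 × 10^-3 mol
Let x = n(NaCl), y = n(NaNO3).
Titrant: 1x = 3.166 × 10^-3;  mass: 58.44x + 84.99y = 0.5950
Solving, x = 3.166 × 10^-3 mol, y = 4.824 × 10^-3 mol
mass of NaCl = 3.166 × 10^-3 × 58.44 = 0.1850 g
% NaCl = 0.1850 / 0.5950 × 100 = 31.10 %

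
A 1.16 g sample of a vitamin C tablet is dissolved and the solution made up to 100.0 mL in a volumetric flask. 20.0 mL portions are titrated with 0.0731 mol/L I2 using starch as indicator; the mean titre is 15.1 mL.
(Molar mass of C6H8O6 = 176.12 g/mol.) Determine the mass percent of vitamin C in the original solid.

C6H8O6 + I2 → C6H6O6 + 2 HI
n(I2) per titration = 0.0151 × 0.0731 = 1.10 × 10^-3 mol
n(C6H8O6) in each aliquot = 1.10 × 10^-3 mol (1:1 ratio)
n(C6H8O6) in the whole flask = 1.10 × 10^-3 × 100.0/20.0 = 5.52 × 10^-3 mol
mass of C6H8O6 = 5.52 × 10^-3 × 176.12 = 0.972 g
% C6H8O6 = 0.972 / 1.16 × 100 = 83.8 %

83.8 %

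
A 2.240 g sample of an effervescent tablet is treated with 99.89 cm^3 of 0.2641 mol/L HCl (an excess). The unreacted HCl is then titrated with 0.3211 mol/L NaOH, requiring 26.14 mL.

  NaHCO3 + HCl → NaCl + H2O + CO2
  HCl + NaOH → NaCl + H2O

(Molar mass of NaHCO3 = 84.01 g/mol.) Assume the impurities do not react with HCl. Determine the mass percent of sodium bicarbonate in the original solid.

n(HCl) added = 0.09989 × 0.2641 = 0.02638 mol
n(NaOH) used in back-titration = 0.02614 × 0.3211 = 8.394 × 10^-3 mol
n(HCl) left over = 8.394 × 10^-3 mol (1:1 ratio)
n(HCl) consumed by analyte = 0.02638 − 8.394 × 10^-3 = 0.01799 mol
n(NaHCO3) = 0.01799 mol (1:1 ratio)
mass of NaHCO3 = 0.01799 × 84.01 = 1.511 g
% NaHCO3 = 1.511 / 2.240 × 100 = 67.46 %

67.46 %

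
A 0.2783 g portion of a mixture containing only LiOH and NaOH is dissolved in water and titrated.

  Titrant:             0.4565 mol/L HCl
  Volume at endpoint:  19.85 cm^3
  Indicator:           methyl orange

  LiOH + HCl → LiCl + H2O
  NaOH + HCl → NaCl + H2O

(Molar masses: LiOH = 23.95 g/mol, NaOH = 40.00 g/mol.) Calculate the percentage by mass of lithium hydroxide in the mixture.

45.13 %

n(HCl) = 0.01985 × 0.4565 = 9.062 × 10^-3 mol
Let x = n(LiOH), y = n(NaOH).
Titrant: 1x + 1y = 9.062 × 10^-3;  mass: 23.95x + 40.00y = 0.2783
Solving, x = 5.244 × 10^-3 mol, y = 3.818 × 10^-3 mol
mass of LiOH = 5.244 × 10^-3 × 23.95 = 0.1256 g
% LiOH = 0.1256 / 0.2783 × 100 = 45.13 %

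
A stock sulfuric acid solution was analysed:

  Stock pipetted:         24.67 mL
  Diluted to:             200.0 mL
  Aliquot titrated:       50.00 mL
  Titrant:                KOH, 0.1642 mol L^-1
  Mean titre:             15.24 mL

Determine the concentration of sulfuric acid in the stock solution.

0.2029 mol/L

H2SO4 + 2 KOH → K2SO4 + 2 H2O
n(KOH) = 0.01524 × 0.1642 = 2.502 × 10^-3 mol
From the 1:2 ratio, n(H2SO4) in the aliquot = 1/2 × 2.502 × 10^-3 = 1.251 × 10^-3 mol
[H2SO4]_dilute = 1.251 × 10^-3 / 0.05000 = 0.02502 mol/L
Dilution factor = 200.0 / 24.67 = 8.107
[H2SO4]_stock = 0.02502 × 8.107 = 0.2029 mol/L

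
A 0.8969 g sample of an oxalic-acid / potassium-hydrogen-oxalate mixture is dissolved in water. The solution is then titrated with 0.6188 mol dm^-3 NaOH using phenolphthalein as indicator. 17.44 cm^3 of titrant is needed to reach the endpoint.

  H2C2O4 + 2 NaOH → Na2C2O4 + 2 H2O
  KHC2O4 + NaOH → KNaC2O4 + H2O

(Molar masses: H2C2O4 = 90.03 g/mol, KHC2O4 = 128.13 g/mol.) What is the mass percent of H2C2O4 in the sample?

29.34 %

n(NaOH) = 0.01744 × 0.6188 = 0.01079 mol
Let x = n(H2C2O4), y = n(KHC2O4).
Titrant: 2x + 1y = 0.01079;  mass: 90.03x + 128.13y = 0.8969
Solving, x = 2.923 × 10^-3 mol, y = 4.946 × 10^-3 mol
mass of H2C2O4 = 2.923 × 10^-3 × 90.03 = 0.2631 g
% H2C2O4 = 0.2631 / 0.8969 × 100 = 29.34 %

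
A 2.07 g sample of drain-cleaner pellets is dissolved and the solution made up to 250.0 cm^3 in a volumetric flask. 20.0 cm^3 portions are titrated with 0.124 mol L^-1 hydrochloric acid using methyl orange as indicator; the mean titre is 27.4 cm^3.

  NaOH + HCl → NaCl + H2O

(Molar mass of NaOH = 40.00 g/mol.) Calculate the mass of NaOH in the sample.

n(HCl) per titration = 0.0274 × 0.124 = 3.40 × 10^-3 mol
n(NaOH) in each aliquot = 3.40 × 10^-3 mol (1:1 ratio)
n(NaOH) in the whole flask = 3.40 × 10^-3 × 250.0/20.0 = 0.0425 mol
mass of NaOH = 0.0425 × 40.00 = 1.70 g

1.70 g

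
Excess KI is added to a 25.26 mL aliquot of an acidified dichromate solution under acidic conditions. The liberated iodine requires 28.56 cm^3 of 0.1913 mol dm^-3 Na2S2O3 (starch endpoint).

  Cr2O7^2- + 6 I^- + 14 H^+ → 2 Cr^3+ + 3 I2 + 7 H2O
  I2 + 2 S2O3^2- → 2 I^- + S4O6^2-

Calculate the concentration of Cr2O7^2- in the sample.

0.03605 mol/L

n(S2O3^2-) = 0.02856 × 0.1913 = 5.464 × 10^-3 mol
n(I2) = n(S2O3^2-)/2 = 2.732 × 10^-3 mol
From the 1:3 ratio, n(Cr2O7^2-) in the aliquot = 1/3 × 2.732 × 10^-3 = 9.106 × 10^-4 mol
[Cr2O7^2-] = 9.106 × 10^-4 / 0.02526 = 0.03605 mol/L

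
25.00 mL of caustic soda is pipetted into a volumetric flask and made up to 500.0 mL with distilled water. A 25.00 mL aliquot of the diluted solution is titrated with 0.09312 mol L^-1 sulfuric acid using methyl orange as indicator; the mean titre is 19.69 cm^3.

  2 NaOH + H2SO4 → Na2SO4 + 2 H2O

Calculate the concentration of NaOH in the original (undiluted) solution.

2.934 mol/L

n(H2SO4) = 0.01969 × 0.09312 = 1.834 × 10^-3 mol
From the 2:1 ratio, n(NaOH) in the aliquot = 2/1 × 1.834 × 10^-3 = 3.667 × 10^-3 mol
[NaOH]_dilute = 3.667 × 10^-3 / 0.02500 = 0.1467 mol/L
Dilution factor = 500.0 / 25.00 = 20.00
[NaOH]_stock = 0.1467 × 20.00 = 2.934 mol/L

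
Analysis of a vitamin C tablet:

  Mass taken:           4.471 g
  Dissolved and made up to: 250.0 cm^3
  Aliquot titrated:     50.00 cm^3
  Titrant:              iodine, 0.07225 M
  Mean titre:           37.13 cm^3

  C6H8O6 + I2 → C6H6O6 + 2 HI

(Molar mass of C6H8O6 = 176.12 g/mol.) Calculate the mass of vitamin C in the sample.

n(I2) per titration = 0.03713 × 0.07225 = 2.683 × 10^-3 mol
n(C6H8O6) in each aliquot = 2.683 × 10^-3 mol (1:1 ratio)
n(C6H8O6) in the whole flask = 2.683 × 10^-3 × 250.0/50.00 = 0.01341 mol
mass of C6H8O6 = 0.01341 × 176.12 = 2.362 g

2.362 g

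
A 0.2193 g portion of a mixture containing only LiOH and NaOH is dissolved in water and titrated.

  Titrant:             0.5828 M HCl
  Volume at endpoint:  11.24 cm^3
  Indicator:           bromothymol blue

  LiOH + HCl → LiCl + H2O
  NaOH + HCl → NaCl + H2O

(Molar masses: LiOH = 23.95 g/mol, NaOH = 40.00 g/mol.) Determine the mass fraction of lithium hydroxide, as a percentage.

29.07 %

n(HCl) = 0.01124 × 0.5828 = 6.551 × 10^-3 mol
Let x = n(LiOH), y = n(NaOH).
Titrant: 1x + 1y = 6.551 × 10^-3;  mass: 23.95x + 40.00y = 0.2193
Solving, x = 2.662 × 10^-3 mol, y = 3.889 × 10^-3 mol
mass of LiOH = 2.662 × 10^-3 × 23.95 = 0.06376 g
% LiOH = 0.06376 / 0.2193 × 100 = 29.07 %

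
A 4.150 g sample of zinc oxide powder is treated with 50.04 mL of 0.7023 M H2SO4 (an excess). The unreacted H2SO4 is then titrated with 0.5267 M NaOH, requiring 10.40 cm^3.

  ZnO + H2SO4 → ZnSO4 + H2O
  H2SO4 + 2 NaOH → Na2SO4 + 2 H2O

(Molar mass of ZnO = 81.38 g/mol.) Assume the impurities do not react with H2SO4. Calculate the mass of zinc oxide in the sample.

2.637 g

n(H2SO4) added = 0.05004 × 0.7023 = 0.03514 mol
n(NaOH) used in back-titration = 0.01040 × 0.5267 = 5.478 × 10^-3 mol
From the 1:2 ratio, n(H2SO4) left over = 1/2 × 5.478 × 10^-3 = 2.739 × 10^-3 mol
n(H2SO4) consumed by analyte = 0.03514 − 2.739 × 10^-3 = 0.03240 mol
n(ZnO) = 0.03240 mol (1:1 ratio)
mass of ZnO = 0.03240 × 81.38 = 2.637 g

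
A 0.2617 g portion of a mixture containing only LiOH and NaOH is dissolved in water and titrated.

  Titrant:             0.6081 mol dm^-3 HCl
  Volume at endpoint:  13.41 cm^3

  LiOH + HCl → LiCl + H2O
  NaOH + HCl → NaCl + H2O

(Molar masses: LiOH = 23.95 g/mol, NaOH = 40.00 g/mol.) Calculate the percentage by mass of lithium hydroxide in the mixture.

n(HCl) = 0.01341 × 0.6081 = 8.155 × 10^-3 mol
Let x = n(LiOH), y = n(NaOH).
Titrant: 1x + 1y = 8.155 × 10^-3;  mass: 23.95x + 40.00y = 0.2617
Solving, x = 4.018 × 10^-3 mol, y = 4.137 × 10^-3 mol
mass of LiOH = 4.018 × 10^-3 × 23.95 = 0.09623 g
% LiOH = 0.09623 / 0.2617 × 100 = 36.77 %

36.77 %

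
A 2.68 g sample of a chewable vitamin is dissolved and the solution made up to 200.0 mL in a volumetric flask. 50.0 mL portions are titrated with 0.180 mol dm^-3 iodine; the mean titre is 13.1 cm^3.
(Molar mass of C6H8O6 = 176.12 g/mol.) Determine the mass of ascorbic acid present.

C6H8O6 + I2 → C6H6O6 + 2 HI
n(I2) per titration = 0.0131 × 0.180 = 2.36 × 10^-3 mol
n(C6H8O6) in each aliquot = 2.36 × 10^-3 mol (1:1 ratio)
n(C6H8O6) in the whole flask = 2.36 × 10^-3 × 200.0/50.0 = 9.43 × 10^-3 mol
mass of C6H8O6 = 9.43 × 10^-3 × 176.12 = 1.66 g

1.66 g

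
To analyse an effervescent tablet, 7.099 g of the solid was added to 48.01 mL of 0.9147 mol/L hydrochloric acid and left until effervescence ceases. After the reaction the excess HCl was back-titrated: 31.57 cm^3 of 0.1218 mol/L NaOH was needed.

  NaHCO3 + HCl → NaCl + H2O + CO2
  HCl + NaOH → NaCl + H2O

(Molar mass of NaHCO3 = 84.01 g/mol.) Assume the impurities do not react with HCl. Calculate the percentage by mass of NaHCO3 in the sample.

47.42 %

n(HCl) added = 0.04801 × 0.9147 = 0.04391 mol
n(NaOH) used in back-titration = 0.03157 × 0.1218 = 3.845 × 10^-3 mol
n(HCl) left over = 3.845 × 10^-3 mol (1:1 ratio)
n(HCl) consumed by analyte = 0.04391 − 3.845 × 10^-3 = 0.04007 mol
n(NaHCO3) = 0.04007 mol (1:1 ratio)
mass of NaHCO3 = 0.04007 × 84.01 = 3.366 g
% NaHCO3 = 3.366 / 7.099 × 100 = 47.42 %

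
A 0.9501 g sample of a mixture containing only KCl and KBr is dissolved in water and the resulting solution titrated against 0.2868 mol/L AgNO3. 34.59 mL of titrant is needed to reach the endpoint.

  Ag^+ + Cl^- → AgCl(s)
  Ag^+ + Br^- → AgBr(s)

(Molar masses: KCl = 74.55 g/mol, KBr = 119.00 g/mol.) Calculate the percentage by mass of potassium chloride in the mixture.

n(AgNO3) = 0.03459 × 0.2868 = 9.920 × 10^-3 mol
Let x = n(KCl), y = n(KBr).
Titrant: 1x + 1y = 9.920 × 10^-3;  mass: 74.55x + 119.00y = 0.9501
Solving, x = 5.184 × 10^-3 mol, y = 4.736 × 10^-3 mol
mass of KCl = 5.184 × 10^-3 × 74.55 = 0.3865 g
% KCl = 0.3865 / 0.9501 × 100 = 40.68 %

40.68 %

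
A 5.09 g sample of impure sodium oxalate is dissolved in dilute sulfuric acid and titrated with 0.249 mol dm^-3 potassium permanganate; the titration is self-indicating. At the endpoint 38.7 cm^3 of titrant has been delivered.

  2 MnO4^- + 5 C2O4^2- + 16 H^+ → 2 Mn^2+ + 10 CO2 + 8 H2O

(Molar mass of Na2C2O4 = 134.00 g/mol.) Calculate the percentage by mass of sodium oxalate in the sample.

n(KMnO4) = 0.0387 L × 0.249 mol/L = 9.64 × 10^-3 mol
From the 5:2 ratio, n(Na2C2O4) = 5/2 × 9.64 × 10^-3 = 0.0241 mol
mass of Na2C2O4 = 0.0241 × 134.00 g/mol = 3.23 g
% Na2C2O4 = 3.23 / 5.09 × 100 = 63.4 %

63.4 %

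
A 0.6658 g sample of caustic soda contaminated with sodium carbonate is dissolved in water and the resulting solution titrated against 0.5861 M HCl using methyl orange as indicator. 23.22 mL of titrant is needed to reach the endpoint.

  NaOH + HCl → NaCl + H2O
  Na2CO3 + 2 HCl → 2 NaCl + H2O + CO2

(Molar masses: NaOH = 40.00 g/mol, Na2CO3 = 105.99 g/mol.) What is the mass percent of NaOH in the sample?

n(HCl) = 0.02322 × 0.5861 = 0.01361 mol
Let x = n(NaOH), y = n(Na2CO3).
Titrant: 1x + 2y = 0.01361;  mass: 40.00x + 105.99y = 0.6658
Solving, x = 4.265 × 10^-3 mol, y = 4.672 × 10^-3 mol
mass of NaOH = 4.265 × 10^-3 × 40.00 = 0.1706 g
% NaOH = 0.1706 / 0.6658 × 100 = 25.62 %

25.62 %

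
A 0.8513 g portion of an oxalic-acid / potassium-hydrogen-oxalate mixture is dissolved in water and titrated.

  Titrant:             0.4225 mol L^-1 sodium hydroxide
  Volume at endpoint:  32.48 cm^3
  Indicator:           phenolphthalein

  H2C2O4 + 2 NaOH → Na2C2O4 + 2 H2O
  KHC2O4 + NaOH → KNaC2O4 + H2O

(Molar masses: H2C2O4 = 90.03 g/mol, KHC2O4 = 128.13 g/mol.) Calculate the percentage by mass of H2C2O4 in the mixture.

n(NaOH) = 0.03248 × 0.4225 = 0.01372 mol
Let x = n(H2C2O4), y = n(KHC2O4).
Titrant: 2x + 1y = 0.01372;  mass: 90.03x + 128.13y = 0.8513
Solving, x = 5.456 × 10^-3 mol, y = 2.810 × 10^-3 mol
mass of H2C2O4 = 5.456 × 10^-3 × 90.03 = 0.4912 g
% H2C2O4 = 0.4912 / 0.8513 × 100 = 57.70 %

57.70 %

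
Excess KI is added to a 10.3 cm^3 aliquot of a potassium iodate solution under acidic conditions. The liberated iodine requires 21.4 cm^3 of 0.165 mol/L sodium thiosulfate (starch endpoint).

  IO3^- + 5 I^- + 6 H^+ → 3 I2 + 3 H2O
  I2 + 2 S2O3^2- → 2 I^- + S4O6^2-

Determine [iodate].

n(S2O3^2-) = 0.0214 × 0.165 = 3.53 × 10^-3 mol
n(I2) = n(S2O3^2-)/2 = 1.77 × 10^-3 mol
From the 1:3 ratio, n(IO3^-) in the aliquot = 1/3 × 1.77 × 10^-3 = 5.88 × 10^-4 mol
[IO3^-] = 5.88 × 10^-4 / 0.0103 = 0.0571 mol/L

0.0571 mol/L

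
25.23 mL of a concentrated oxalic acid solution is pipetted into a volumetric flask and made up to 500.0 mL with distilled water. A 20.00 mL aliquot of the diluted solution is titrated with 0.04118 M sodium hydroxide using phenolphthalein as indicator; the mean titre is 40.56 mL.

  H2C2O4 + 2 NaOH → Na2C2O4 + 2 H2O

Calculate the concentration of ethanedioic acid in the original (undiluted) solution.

n(NaOH) = 0.04056 × 0.04118 = 1.670 × 10^-3 mol
From the 1:2 ratio, n(H2C2O4) in the aliquot = 1/2 × 1.670 × 10^-3 = 8.351 × 10^-4 mol
[H2C2O4]_dilute = 8.351 × 10^-4 / 0.02000 = 0.04176 mol/L
Dilution factor = 500.0 / 25.23 = 19.82
[H2C2O4]_stock = 0.04176 × 19.82 = 0.8275 mol/L

0.8275 M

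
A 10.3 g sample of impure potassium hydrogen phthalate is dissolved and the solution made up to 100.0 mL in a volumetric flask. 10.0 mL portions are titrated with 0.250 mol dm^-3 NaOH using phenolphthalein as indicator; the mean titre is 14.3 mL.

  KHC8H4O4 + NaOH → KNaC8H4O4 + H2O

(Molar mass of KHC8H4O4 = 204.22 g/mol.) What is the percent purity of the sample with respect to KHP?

70.9 %

n(NaOH) per titration = 0.0143 × 0.250 = 3.58 × 10^-3 mol
n(KHC8H4O4) in each aliquot = 3.58 × 10^-3 mol (1:1 ratio)
n(KHC8H4O4) in the whole flask = 3.58 × 10^-3 × 100.0/10.0 = 0.0358 mol
mass of KHC8H4O4 = 0.0358 × 204.22 = 7.30 g
% KHC8H4O4 = 7.30 / 10.3 × 100 = 70.9 %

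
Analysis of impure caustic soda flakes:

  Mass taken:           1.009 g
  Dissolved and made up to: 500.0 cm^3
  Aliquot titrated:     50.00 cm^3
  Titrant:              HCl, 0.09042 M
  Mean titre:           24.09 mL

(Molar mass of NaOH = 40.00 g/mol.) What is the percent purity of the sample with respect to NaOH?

NaOH + HCl → NaCl + H2O
n(HCl) per titration = 0.02409 × 0.09042 = 2.178 × 10^-3 mol
n(NaOH) in each aliquot = 2.178 × 10^-3 mol (1:1 ratio)
n(NaOH) in the whole flask = 2.178 × 10^-3 × 500.0/50.00 = 0.02178 mol
mass of NaOH = 0.02178 × 40.00 = 0.8713 g
% NaOH = 0.8713 / 1.009 × 100 = 86.35 %

86.35 %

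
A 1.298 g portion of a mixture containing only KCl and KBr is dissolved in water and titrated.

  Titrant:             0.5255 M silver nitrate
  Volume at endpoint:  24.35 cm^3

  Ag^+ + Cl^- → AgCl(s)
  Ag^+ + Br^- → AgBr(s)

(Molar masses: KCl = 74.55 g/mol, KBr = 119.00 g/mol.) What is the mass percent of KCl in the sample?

29.04 %

n(AgNO3) = 0.02435 × 0.5255 = 0.01280 mol
Let x = n(KCl), y = n(KBr).
Titrant: 1x + 1y = 0.01280;  mass: 74.55x + 119.00y = 1.298
Solving, x = 5.055 × 10^-3 mol, y = 7.740 × 10^-3 mol
mass of KCl = 5.055 × 10^-3 × 74.55 = 0.3769 g
% KCl = 0.3769 / 1.298 × 100 = 29.04 %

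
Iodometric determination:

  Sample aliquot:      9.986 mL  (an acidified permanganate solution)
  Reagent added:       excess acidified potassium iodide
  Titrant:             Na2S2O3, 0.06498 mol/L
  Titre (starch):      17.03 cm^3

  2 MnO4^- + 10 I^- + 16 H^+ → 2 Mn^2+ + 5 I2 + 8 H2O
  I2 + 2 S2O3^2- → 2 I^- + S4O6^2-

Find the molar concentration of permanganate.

n(S2O3^2-) = 0.01703 × 0.06498 = 1.107 × 10^-3 mol
n(I2) = n(S2O3^2-)/2 = 5.533 × 10^-4 mol
From the 2:5 ratio, n(MnO4^-) in the aliquot = 2/5 × 5.533 × 10^-4 = 2.213 × 10^-4 mol
[MnO4^-] = 2.213 × 10^-4 / 0.009986 = 0.02216 mol/L

0.02216 mol/L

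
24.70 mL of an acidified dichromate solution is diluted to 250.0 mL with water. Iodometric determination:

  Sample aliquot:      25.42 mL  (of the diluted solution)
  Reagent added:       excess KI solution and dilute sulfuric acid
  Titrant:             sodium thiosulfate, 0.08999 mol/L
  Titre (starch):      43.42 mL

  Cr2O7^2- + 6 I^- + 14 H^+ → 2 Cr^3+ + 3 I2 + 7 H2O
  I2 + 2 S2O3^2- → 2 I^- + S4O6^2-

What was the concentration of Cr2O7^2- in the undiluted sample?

n(S2O3^2-) = 0.04342 × 0.08999 = 3.907 × 10^-3 mol
n(I2) = n(S2O3^2-)/2 = 1.954 × 10^-3 mol
From the 1:3 ratio, n(Cr2O7^2-) in the aliquot = 1/3 × 1.954 × 10^-3 = 6.512 × 10^-4 mol
[Cr2O7^2-]_dilute = 6.512 × 10^-4 / 0.02542 = 0.02562 mol/L
[Cr2O7^2-]_original = 0.02562 × 250.0/24.70 = 0.2593 mol/L

0.2593 mol/L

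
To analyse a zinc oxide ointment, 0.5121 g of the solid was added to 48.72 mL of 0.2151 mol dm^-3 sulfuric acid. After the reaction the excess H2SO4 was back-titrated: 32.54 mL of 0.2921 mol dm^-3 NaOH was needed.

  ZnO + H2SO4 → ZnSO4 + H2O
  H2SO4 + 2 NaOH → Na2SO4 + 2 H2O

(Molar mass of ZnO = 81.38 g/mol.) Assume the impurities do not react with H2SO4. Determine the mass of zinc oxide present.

n(H2SO4) added = 0.04872 × 0.2151 = 0.01048 mol
n(NaOH) used in back-titration = 0.03254 × 0.2921 = 9.505 × 10^-3 mol
From the 1:2 ratio, n(H2SO4) left over = 1/2 × 9.505 × 10^-3 = 4.752 × 10^-3 mol
n(H2SO4) consumed by analyte = 0.01048 − 4.752 × 10^-3 = 5.727 × 10^-3 mol
n(ZnO) = 5.727 × 10^-3 mol (1:1 ratio)
mass of ZnO = 5.727 × 10^-3 × 81.38 = 0.4661 g

0.4661 g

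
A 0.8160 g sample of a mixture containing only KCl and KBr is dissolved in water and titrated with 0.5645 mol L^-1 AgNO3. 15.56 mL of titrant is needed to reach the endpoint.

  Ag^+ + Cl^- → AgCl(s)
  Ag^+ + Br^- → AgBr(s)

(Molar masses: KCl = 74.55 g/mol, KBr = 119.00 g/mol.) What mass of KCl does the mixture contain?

0.3845 g

n(AgNO3) = 0.01556 × 0.5645 = 8.784 × 10^-3 mol
Let x = n(KCl), y = n(KBr).
Titrant: 1x + 1y = 8.784 × 10^-3;  mass: 74.55x + 119.00y = 0.8160
Solving, x = 5.157 × 10^-3 mol, y = 3.626 × 10^-3 mol
mass of KCl = 5.157 × 10^-3 × 74.55 = 0.3845 g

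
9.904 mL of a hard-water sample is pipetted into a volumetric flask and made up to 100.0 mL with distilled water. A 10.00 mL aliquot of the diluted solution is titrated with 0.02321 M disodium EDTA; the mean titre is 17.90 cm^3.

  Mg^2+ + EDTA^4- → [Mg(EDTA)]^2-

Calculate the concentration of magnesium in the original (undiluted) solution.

n(EDTA) = 0.01790 × 0.02321 = 4.155 × 10^-4 mol
n(Mg2+) in the aliquot = 4.155 × 10^-4 mol (1:1 ratio)
[Mg2+]_dilute = 4.155 × 10^-4 / 0.01000 = 0.04155 mol/L
Dilution factor = 100.0 / 9.904 = 10.10
[Mg2+]_stock = 0.04155 × 10.10 = 0.4195 mol/L

0.4195 M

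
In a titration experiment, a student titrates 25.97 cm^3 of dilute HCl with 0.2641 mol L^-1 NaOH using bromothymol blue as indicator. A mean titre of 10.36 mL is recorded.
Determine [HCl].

0.1054 mol/L

HCl + NaOH → NaCl + H2O
n(NaOH) = 0.01036 L × 0.2641 mol/L = 2.736 × 10^-3 mol
n(HCl) = 2.736 × 10^-3 mol (1:1 mole ratio)
[HCl] = 2.736 × 10^-3 mol / 0.02597 L = 0.1054 mol/L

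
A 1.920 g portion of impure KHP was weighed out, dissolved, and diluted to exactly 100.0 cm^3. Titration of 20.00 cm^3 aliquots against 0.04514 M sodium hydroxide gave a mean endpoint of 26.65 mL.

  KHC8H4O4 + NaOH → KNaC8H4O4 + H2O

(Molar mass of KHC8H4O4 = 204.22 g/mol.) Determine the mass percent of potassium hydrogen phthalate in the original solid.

63.98 %

n(NaOH) per titration = 0.02665 × 0.04514 = 1.203 × 10^-3 mol
n(KHC8H4O4) in each aliquot = 1.203 × 10^-3 mol (1:1 ratio)
n(KHC8H4O4) in the whole flask = 1.203 × 10^-3 × 100.0/20.00 = 6.015 × 10^-3 mol
mass of KHC8H4O4 = 6.015 × 10^-3 × 204.22 = 1.228 g
% KHC8H4O4 = 1.228 / 1.920 × 100 = 63.98 %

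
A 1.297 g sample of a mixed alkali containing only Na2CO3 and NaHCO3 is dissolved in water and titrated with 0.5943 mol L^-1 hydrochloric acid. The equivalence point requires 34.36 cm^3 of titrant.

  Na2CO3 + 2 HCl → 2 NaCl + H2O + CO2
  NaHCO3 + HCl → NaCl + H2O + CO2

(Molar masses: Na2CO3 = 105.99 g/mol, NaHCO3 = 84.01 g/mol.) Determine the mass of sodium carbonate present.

0.7151 g

n(HCl) = 0.03436 × 0.5943 = 0.02042 mol
Let x = n(Na2CO3), y = n(NaHCO3).
Titrant: 2x + 1y = 0.02042;  mass: 105.99x + 84.01y = 1.297
Solving, x = 6.747 × 10^-3 mol, y = 6.927 × 10^-3 mol
mass of Na2CO3 = 6.747 × 10^-3 × 105.99 = 0.7151 g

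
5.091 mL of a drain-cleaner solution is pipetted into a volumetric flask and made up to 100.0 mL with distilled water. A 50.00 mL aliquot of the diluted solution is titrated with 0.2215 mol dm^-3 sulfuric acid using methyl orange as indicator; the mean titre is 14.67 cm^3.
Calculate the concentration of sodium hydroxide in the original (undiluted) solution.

2 NaOH + H2SO4 → Na2SO4 + 2 H2O
n(H2SO4) = 0.01467 × 0.2215 = 3.249 × 10^-3 mol
From the 2:1 ratio, n(NaOH) in the aliquot = 2/1 × 3.249 × 10^-3 = 6.499 × 10^-3 mol
[NaOH]_dilute = 6.499 × 10^-3 / 0.05000 = 0.1300 mol/L
Dilution factor = 100.0 / 5.091 = 19.64
[NaOH]_stock = 0.1300 × 19.64 = 2.553 mol/L

2.553 mol/L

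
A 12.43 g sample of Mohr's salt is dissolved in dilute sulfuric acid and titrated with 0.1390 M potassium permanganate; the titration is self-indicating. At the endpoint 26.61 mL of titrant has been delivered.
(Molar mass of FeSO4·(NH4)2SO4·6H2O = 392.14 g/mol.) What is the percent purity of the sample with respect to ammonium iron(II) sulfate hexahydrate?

MnO4^- + 5 Fe^2+ + 8 H^+ → Mn^2+ + 5 Fe^3+ + 4 H2O
n(KMnO4) = 0.02661 L × 0.1390 mol/L = 3.699 × 10^-3 mol
From the 5:1 ratio, n(FeSO4·(NH4)2SO4·6H2O) = 5/1 × 3.699 × 10^-3 = 0.01849 mol
mass of FeSO4·(NH4)2SO4·6H2O = 0.01849 × 392.14 g/mol = 7.252 g
% FeSO4·(NH4)2SO4·6H2O = 7.252 / 12.43 × 100 = 58.34 %

58.34 %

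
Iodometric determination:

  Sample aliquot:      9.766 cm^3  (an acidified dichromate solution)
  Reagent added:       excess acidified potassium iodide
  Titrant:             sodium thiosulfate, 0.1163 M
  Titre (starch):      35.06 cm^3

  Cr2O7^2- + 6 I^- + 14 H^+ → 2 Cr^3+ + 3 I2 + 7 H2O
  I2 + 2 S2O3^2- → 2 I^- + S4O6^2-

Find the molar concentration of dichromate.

0.06959 M

n(S2O3^2-) = 0.03506 × 0.1163 = 4.077 × 10^-3 mol
n(I2) = n(S2O3^2-)/2 = 2.039 × 10^-3 mol
From the 1:3 ratio, n(Cr2O7^2-) in the aliquot = 1/3 × 2.039 × 10^-3 = 6.796 × 10^-4 mol
[Cr2O7^2-] = 6.796 × 10^-4 / 0.009766 = 0.06959 mol/L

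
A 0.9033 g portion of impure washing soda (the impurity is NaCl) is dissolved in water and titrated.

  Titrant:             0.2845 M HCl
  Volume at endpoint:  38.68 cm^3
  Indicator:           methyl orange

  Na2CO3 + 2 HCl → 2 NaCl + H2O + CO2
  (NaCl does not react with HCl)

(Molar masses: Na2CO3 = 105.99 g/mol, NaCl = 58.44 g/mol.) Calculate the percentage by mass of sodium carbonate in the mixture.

n(HCl) = 0.03868 × 0.2845 = 0.01100 mol
Let x = n(Na2CO3), y = n(NaCl).
Titrant: 2x = 0.01100;  mass: 105.99x + 58.44y = 0.9033
Solving, x = 5.502 × 10^-3 mol, y = 5.478 × 10^-3 mol
mass of Na2CO3 = 5.502 × 10^-3 × 105.99 = 0.5832 g
% Na2CO3 = 0.5832 / 0.9033 × 100 = 64.56 %

64.56 %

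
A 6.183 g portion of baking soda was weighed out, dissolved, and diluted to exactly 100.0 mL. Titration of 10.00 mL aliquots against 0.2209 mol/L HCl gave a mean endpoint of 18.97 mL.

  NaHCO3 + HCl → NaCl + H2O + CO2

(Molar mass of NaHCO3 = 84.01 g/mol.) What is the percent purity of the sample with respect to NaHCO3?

n(HCl) per titration = 0.01897 × 0.2209 = 4.190 × 10^-3 mol
n(NaHCO3) in each aliquot = 4.190 × 10^-3 mol (1:1 ratio)
n(NaHCO3) in the whole flask = 4.190 × 10^-3 × 100.0/10.00 = 0.04190 mol
mass of NaHCO3 = 0.04190 × 84.01 = 3.520 g
% NaHCO3 = 3.520 / 6.183 × 100 = 56.94 %

56.94 %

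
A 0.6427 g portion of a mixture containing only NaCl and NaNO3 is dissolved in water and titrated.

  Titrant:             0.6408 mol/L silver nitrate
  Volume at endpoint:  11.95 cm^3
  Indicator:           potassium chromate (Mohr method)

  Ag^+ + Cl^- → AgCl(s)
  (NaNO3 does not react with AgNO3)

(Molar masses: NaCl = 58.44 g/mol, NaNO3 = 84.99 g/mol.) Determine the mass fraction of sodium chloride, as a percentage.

69.63 %

n(AgNO3) = 0.01195 × 0.6408 = 7.658 × 10^-3 mol
Let x = n(NaCl), y = n(NaNO3).
Titrant: 1x = 7.658 × 10^-3;  mass: 58.44x + 84.99y = 0.6427
Solving, x = 7.658 × 10^-3 mol, y = 2.297 × 10^-3 mol
mass of NaCl = 7.658 × 10^-3 × 58.44 = 0.4475 g
% NaCl = 0.4475 / 0.6427 × 100 = 69.63 %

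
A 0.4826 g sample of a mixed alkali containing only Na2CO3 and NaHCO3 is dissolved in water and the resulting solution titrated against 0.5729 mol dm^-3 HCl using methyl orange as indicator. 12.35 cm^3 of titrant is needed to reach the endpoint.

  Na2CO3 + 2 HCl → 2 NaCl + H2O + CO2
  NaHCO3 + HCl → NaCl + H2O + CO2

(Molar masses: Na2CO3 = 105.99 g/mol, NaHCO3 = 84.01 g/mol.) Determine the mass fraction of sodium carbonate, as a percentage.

39.58 %

n(HCl) = 0.01235 × 0.5729 = 7.075 × 10^-3 mol
Let x = n(Na2CO3), y = n(NaHCO3).
Titrant: 2x + 1y = 7.075 × 10^-3;  mass: 105.99x + 84.01y = 0.4826
Solving, x = 1.802 × 10^-3 mol, y = 3.471 × 10^-3 mol
mass of Na2CO3 = 1.802 × 10^-3 × 105.99 = 0.1910 g
% Na2CO3 = 0.1910 / 0.4826 × 100 = 39.58 %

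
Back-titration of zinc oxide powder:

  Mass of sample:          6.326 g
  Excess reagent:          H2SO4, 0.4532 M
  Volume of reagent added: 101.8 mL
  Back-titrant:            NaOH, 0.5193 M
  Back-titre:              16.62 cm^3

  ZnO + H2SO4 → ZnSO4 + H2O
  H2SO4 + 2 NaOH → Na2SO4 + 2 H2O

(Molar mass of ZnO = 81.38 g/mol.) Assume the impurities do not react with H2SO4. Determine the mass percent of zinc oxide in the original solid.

53.80 %

n(H2SO4) added = 0.1018 × 0.4532 = 0.04614 mol
n(NaOH) used in back-titration = 0.01662 × 0.5193 = 8.631 × 10^-3 mol
From the 1:2 ratio, n(H2SO4) left over = 1/2 × 8.631 × 10^-3 = 4.315 × 10^-3 mol
n(H2SO4) consumed by analyte = 0.04614 − 4.315 × 10^-3 = 0.04182 mol
n(ZnO) = 0.04182 mol (1:1 ratio)
mass of ZnO = 0.04182 × 81.38 = 3.403 g
% ZnO = 3.403 / 6.326 × 100 = 53.80 %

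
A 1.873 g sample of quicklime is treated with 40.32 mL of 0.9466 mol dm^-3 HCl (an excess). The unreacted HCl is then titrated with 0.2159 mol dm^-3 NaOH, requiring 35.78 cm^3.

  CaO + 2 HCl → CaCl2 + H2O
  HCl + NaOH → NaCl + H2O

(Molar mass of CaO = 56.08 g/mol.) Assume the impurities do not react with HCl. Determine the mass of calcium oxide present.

n(HCl) added = 0.04032 × 0.9466 = 0.03817 mol
n(NaOH) used in back-titration = 0.03578 × 0.2159 = 7.725 × 10^-3 mol
n(HCl) left over = 7.725 × 10^-3 mol (1:1 ratio)
n(HCl) consumed by analyte = 0.03817 − 7.725 × 10^-3 = 0.03044 mol
From the 1:2 ratio, n(CaO) = 1/2 × 0.03044 = 0.01522 mol
mass of CaO = 0.01522 × 56.08 = 0.8536 g

0.8536 g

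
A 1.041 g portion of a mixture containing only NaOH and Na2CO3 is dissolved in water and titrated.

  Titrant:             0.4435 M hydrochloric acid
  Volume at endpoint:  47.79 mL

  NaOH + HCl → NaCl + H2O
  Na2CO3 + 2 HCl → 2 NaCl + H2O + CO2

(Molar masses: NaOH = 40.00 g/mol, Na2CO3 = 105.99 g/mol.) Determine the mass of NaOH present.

0.2531 g

n(HCl) = 0.04779 × 0.4435 = 0.02119 mol
Let x = n(NaOH), y = n(Na2CO3).
Titrant: 1x + 2y = 0.02119;  mass: 40.00x + 105.99y = 1.041
Solving, x = 6.327 × 10^-3 mol, y = 7.434 × 10^-3 mol
mass of NaOH = 6.327 × 10^-3 × 40.00 = 0.2531 g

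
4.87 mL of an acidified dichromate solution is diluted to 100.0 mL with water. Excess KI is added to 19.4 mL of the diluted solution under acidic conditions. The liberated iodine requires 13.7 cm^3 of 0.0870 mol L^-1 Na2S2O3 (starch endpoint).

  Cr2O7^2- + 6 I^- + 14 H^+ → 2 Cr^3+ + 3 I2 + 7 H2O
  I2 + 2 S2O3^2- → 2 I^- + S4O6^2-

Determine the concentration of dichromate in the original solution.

n(S2O3^2-) = 0.0137 × 0.0870 = 1.19 × 10^-3 mol
n(I2) = n(S2O3^2-)/2 = 5.96 × 10^-4 mol
From the 1:3 ratio, n(Cr2O7^2-) in the aliquot = 1/3 × 5.96 × 10^-4 = 1.99 × 10^-4 mol
[Cr2O7^2-]_dilute = 1.99 × 10^-4 / 0.0194 = 0.0102 mol/L
[Cr2O7^2-]_original = 0.0102 × 100.0/4.87 = 0.210 mol/L

0.210 mol/L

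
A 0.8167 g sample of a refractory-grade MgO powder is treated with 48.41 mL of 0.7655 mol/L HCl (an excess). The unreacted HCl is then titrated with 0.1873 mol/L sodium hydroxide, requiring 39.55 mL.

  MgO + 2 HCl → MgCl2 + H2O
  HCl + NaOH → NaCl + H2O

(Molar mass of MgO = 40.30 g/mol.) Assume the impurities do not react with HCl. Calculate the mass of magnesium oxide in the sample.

0.5975 g

n(HCl) added = 0.04841 × 0.7655 = 0.03706 mol
n(NaOH) used in back-titration = 0.03955 × 0.1873 = 7.408 × 10^-3 mol
n(HCl) left over = 7.408 × 10^-3 mol (1:1 ratio)
n(HCl) consumed by analyte = 0.03706 − 7.408 × 10^-3 = 0.02965 mol
From the 1:2 ratio, n(MgO) = 1/2 × 0.02965 = 0.01483 mol
mass of MgO = 0.01483 × 40.30 = 0.5975 g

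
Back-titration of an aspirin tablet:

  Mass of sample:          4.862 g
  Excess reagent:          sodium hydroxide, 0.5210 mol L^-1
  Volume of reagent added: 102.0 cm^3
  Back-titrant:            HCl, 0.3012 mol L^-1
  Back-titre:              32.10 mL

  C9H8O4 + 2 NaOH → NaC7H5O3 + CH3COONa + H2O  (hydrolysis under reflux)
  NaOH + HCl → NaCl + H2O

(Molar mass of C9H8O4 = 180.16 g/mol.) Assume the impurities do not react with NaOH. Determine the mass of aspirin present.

n(NaOH) added = 0.1020 × 0.5210 = 0.05314 mol
n(HCl) used in back-titration = 0.03210 × 0.3012 = 9.669 × 10^-3 mol
n(NaOH) left over = 9.669 × 10^-3 mol (1:1 ratio)
n(NaOH) consumed by analyte = 0.05314 − 9.669 × 10^-3 = 0.04347 mol
From the 1:2 ratio, n(C9H8O4) = 1/2 × 0.04347 = 0.02174 mol
mass of C9H8O4 = 0.02174 × 180.16 = 3.916 g

3.916 g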